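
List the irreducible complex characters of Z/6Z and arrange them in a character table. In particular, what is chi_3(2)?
Character table of Z/6Z (irreps indexed chi_0,...,chi_5 with chi_k(m) = zeta_6^(k*m), zeta_6 = exp(2*pi*i/6)):
  irrep \ class  {0} (size 1)  {1} (size 1)    {2} (size 1)    {3} (size 1)  {4} (size 1)    {5} (size 1)  
  chi_0          1             1               1               1             1               1             
  chi_1          1             exp(I*pi/3)     exp(2*I*pi/3)   -1            exp(-2*I*pi/3)  exp(-I*pi/3)  
  chi_2          1             exp(2*I*pi/3)   exp(-2*I*pi/3)  1             exp(2*I*pi/3)   exp(-2*I*pi/3)
  chi_3          1             -1              1               -1            1               -1            
  chi_4          1             exp(-2*I*pi/3)  exp(2*I*pi/3)   1             exp(-2*I*pi/3)  exp(2*I*pi/3) 
  chi_5          1             exp(-I*pi/3)    exp(-2*I*pi/3)  -1            exp(2*I*pi/3)   exp(I*pi/3)   

Spot check: chi_3(2) = zeta_6^(3*2) = zeta_6^6 = 1.

Working: Z/6Z is abelian, so all 6 irreducible complex representations are 1-dimensional. They are given by chi_k(m) = zeta_6^(k*m) for k = 0,...,5. Row orthogonality: sum_m chi_k(m) conj(chi_l(m)) = 6 * [k = l].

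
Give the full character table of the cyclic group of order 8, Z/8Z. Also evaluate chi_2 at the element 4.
Character table of Z/8Z (irreps indexed chi_0,...,chi_7 with chi_k(m) = zeta_8^(k*m), zeta_8 = exp(2*pi*i/8)):
  irrep \ class  {0} (size 1)  {1} (size 1)    {2} (size 1)  {3} (size 1)    {4} (size 1)  {5} (size 1)    {6} (size 1)  {7} (size 1)  
  chi_0          1             1               1             1               1             1               1             1             
  chi_1          1             exp(I*pi/4)     I             exp(3*I*pi/4)   -1            exp(-3*I*pi/4)  -I            exp(-I*pi/4)  
  chi_2          1             I               -1            -I              1             I               -1            -I            
  chi_3          1             exp(3*I*pi/4)   -I            exp(I*pi/4)     -1            exp(-I*pi/4)    I             exp(-3*I*pi/4)
  chi_4          1             -1              1             -1              1             -1              1             -1            
  chi_5          1             exp(-3*I*pi/4)  I             exp(-I*pi/4)    -1            exp(I*pi/4)     -I            exp(3*I*pi/4) 
  chi_6          1             -I              -1            I               1             -I              -1            I             
  chi_7          1             exp(-I*pi/4)    -I            exp(-3*I*pi/4)  -1            exp(3*I*pi/4)   I             exp(I*pi/4)   

Spot check: chi_2(4) = zeta_8^(2*4) = zeta_8^8 = 1.

Derivation: Z/8Z is abelian, so all 8 irreducible complex representations are 1-dimensional. They are given by chi_k(m) = zeta_8^(k*m) for k = 0,...,7. Row orthogonality: sum_m chi_k(m) conj(chi_l(m)) = 8 * [k = l].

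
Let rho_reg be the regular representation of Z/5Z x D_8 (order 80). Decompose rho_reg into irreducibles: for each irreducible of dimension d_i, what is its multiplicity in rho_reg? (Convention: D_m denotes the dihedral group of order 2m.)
Each irreducible V_i of dimension d_i appears with multiplicity d_i, i.e. rho_reg = (direct sum over all irreducibles V_i) d_i V_i. The irreducible dimensions for Z/5Z x D_8 are 1, 1, 1, 1, 1, 1, 1, 1, 1, 1, 1, 1, 1, 1, 1, 1, 1, 1, 1, 1, 2, 2, 2, 2, 2, 2, 2, 2, 2, 2, 2, 2, 2, 2, 2: 20 irreducibles of dimension 1, each with multiplicity 1; 15 irreducibles of dimension 2, each with multiplicity 2. Total dimension 20*1*1 + 15*2*2 = 80 = |G|.

Working: General theorem: in the regular representation of a finite group G, each irreducible appears with multiplicity equal to its dimension. Check: dim(rho_reg) = sum d_i^2 = 1 + 1 + 1 + 1 + 1 + 1 + 1 + 1 + 1 + 1 + 1 + 1 + 1 + 1 + 1 + 1 + 1 + 1 + 1 + 1 + 4 + 4 + 4 + 4 + 4 + 4 + 4 + 4 + 4 + 4 + 4 + 4 + 4 + 4 + 4 = 80 = |G|.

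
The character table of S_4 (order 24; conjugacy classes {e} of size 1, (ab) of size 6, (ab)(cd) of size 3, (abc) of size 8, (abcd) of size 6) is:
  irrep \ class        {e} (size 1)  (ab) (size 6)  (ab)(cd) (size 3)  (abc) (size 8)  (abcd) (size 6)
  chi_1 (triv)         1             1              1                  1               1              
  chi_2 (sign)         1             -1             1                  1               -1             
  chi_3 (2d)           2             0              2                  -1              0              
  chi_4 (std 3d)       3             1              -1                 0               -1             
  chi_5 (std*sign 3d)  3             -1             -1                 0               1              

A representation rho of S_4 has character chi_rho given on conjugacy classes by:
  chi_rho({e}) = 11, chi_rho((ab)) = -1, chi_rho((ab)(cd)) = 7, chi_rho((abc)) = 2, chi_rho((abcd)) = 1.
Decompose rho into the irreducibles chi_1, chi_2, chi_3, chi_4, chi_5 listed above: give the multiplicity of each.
Multiplicities: chi_1: 2, chi_2: 2, chi_3: 2, chi_4: 0, chi_5: 1.

Use <chi_rho, chi> = (1/|G|) sum_C |C| * chi_rho(C) * conj(chi(C)) with |G| = 24 for each irreducible chi in the table:
  <chi_rho, chi_1> = (1/24)[1*(11)*conj(1) + 6*(-1)*conj(1) + 3*(7)*conj(1) + 8*(2)*conj(1) + 6*(1)*conj(1)]
      = (1/24)[(11) + (-6) + (21) + (16) + (6)] = 48/24 = 2
  <chi_rho, chi_2> = (1/24)[1*(11)*conj(1) + 6*(-1)*conj(-1) + 3*(7)*conj(1) + 8*(2)*conj(1) + 6*(1)*conj(-1)]
      = (1/24)[(11) + (6) + (21) + (16) + (-6)] = 48/24 = 2
  <chi_rho, chi_3> = (1/24)[1*(11)*conj(2) + 6*(-1)*conj(0) + 3*(7)*conj(2) + 8*(2)*conj(-1) + 6*(1)*conj(0)]
      = (1/24)[(22) + (0) + (42) + (-16) + (0)] = 48/24 = 2
  <chi_rho, chi_4> = (1/24)[1*(11)*conj(3) + 6*(-1)*conj(1) + 3*(7)*conj(-1) + 8*(2)*conj(0) + 6*(1)*conj(-1)]
      = (1/24)[(33) + (-6) + (-21) + (0) + (-6)] = 0/24 = 0
  <chi_rho, chi_5> = (1/24)[1*(11)*conj(3) + 6*(-1)*conj(-1) + 3*(7)*conj(-1) + 8*(2)*conj(0) + 6*(1)*conj(1)]
      = (1/24)[(33) + (6) + (-21) + (0) + (6)] = 24/24 = 1
Dimension check: dim(rho) = sum (mult * dim) = 2*1 + 2*1 + 2*2 + 0*3 + 1*3 = 11 = chi_rho(e) = 11.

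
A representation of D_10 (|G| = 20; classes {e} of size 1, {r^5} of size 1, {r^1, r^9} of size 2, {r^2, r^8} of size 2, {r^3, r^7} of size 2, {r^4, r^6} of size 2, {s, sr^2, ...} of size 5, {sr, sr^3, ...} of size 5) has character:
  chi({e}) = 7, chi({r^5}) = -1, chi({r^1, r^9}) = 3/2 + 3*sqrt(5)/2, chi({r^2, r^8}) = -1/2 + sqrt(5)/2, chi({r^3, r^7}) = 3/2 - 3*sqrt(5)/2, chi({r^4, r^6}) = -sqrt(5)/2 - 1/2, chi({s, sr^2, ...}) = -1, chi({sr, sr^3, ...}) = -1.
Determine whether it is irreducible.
Not irreducible (reducible): <chi, chi> = 6 > 1.

Details: <chi, chi> = (1/|G|) sum_C |C| * |chi(C)|^2 = (1/20)[1*|7|^2 + 1*|-1|^2 + 2*|3/2 + 3*sqrt(5)/2|^2 + 2*|-1/2 + sqrt(5)/2|^2 + 2*|3/2 - 3*sqrt(5)/2|^2 + 2*|-sqrt(5)/2 - 1/2|^2 + 5*|-1|^2 + 5*|-1|^2]
  = (1/20)[(49) + (1) + (9*sqrt(5) + 27) + (3 - sqrt(5)) + (27 - 9*sqrt(5)) + (sqrt(5) + 3) + (5) + (5)] = 120/20 = 6.
A character is irreducible iff <chi, chi> = 1, so this representation is reducible.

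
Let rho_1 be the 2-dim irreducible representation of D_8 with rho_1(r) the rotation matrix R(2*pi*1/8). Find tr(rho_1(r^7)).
chi_{rho_1}(r^7) = 2*cos(2*pi*1*7/8) = sqrt(2)

Working: rho_1(r^7) is rotation by angle 2*pi*1*7/8, whose trace is 2*cos(2*pi*1*7/8) = sqrt(2).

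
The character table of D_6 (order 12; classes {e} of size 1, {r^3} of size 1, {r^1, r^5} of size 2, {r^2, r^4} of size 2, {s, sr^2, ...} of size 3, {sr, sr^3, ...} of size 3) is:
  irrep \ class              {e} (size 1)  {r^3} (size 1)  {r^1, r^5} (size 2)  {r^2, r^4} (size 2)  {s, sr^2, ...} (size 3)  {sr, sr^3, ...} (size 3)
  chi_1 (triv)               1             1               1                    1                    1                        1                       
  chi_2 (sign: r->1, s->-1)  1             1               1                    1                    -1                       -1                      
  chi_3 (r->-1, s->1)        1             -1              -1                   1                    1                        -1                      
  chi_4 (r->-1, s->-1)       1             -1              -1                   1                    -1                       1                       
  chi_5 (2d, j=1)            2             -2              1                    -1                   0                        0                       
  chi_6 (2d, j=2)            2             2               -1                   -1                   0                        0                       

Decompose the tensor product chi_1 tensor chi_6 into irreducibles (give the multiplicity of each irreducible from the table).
chi_1 tensor chi_6 = chi_6 (all other irreducibles have multiplicity 0).

Reasoning: The character of a tensor product is the pointwise product (chi_1 * chi_6)(C) = chi_1(C) * chi_6(C):
  {e}: (1)*(2), {r^3}: (1)*(2), {r^1, r^5}: (1)*(-1), {r^2, r^4}: (1)*(-1), {s, sr^2, ...}: (1)*(0), {sr, sr^3, ...}: (1)*(0)
so (chi_1 * chi_6) takes values
  {e} -> 2, {r^3} -> 2, {r^1, r^5} -> -1, {r^2, r^4} -> -1, {s, sr^2, ...} -> 0, {sr, sr^3, ...} -> 0.
Now take the inner product of this character with each irreducible chi from the table, <chi_1*chi_6, chi> = (1/12) sum_C |C| (chi_1*chi_6)(C) conj(chi(C)):
  <chi_1*chi_6, chi_1> = (1/12)[1*(2)*conj(1) + 1*(2)*conj(1) + 2*(-1)*conj(1) + 2*(-1)*conj(1) + 3*(0)*conj(1) + 3*(0)*conj(1)]
      = (1/12)[(2) + (2) + (-2) + (-2) + (0) + (0)] = 0/12 = 0
  <chi_1*chi_6, chi_2> = (1/12)[1*(2)*conj(1) + 1*(2)*conj(1) + 2*(-1)*conj(1) + 2*(-1)*conj(1) + 3*(0)*conj(-1) + 3*(0)*conj(-1)]
      = (1/12)[(2) + (2) + (-2) + (-2) + (0) + (0)] = 0/12 = 0
  <chi_1*chi_6, chi_3> = (1/12)[1*(2)*conj(1) + 1*(2)*conj(-1) + 2*(-1)*conj(-1) + 2*(-1)*conj(1) + 3*(0)*conj(1) + 3*(0)*conj(-1)]
      = (1/12)[(2) + (-2) + (2) + (-2) + (0) + (0)] = 0/12 = 0
  <chi_1*chi_6, chi_4> = (1/12)[1*(2)*conj(1) + 1*(2)*conj(-1) + 2*(-1)*conj(-1) + 2*(-1)*conj(1) + 3*(0)*conj(-1) + 3*(0)*conj(1)]
      = (1/12)[(2) + (-2) + (2) + (-2) + (0) + (0)] = 0/12 = 0
  <chi_1*chi_6, chi_5> = (1/12)[1*(2)*conj(2) + 1*(2)*conj(-2) + 2*(-1)*conj(1) + 2*(-1)*conj(-1) + 3*(0)*conj(0) + 3*(0)*conj(0)]
      = (1/12)[(4) + (-4) + (-2) + (2) + (0) + (0)] = 0/12 = 0
  <chi_1*chi_6, chi_6> = (1/12)[1*(2)*conj(2) + 1*(2)*conj(2) + 2*(-1)*conj(-1) + 2*(-1)*conj(-1) + 3*(0)*conj(0) + 3*(0)*conj(0)]
      = (1/12)[(4) + (4) + (2) + (2) + (0) + (0)] = 12/12 = 1
Hence the multiplicities are chi_6: 1. Dimension check: dim(chi_1)*dim(chi_6) = 1*2 = 2 and sum (mult * dim) = 1*2 = 2.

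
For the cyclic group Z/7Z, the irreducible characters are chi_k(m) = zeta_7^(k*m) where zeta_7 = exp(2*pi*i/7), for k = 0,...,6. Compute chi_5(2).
chi_5(2) = zeta_7^10 = exp(6*I*pi/7)

Working: chi_5(2) = zeta_7^(5*2) = zeta_7^10. Since zeta_7^7 = 1, this equals zeta_7^3 = exp(2*pi*i*3/7) = exp(6*I*pi/7).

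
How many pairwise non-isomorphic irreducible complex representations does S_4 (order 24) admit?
5

The number of irreducible complex representations of a finite group equals its number of conjugacy classes. Conjugacy classes in S_4 correspond to cycle types, i.e. partitions of 4; there are p(4) = 5 of them, so S_4 (order 24) has exactly 5 irreducible complex representations.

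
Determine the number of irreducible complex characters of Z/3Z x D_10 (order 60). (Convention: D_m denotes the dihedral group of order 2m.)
24

Details: The number of irreducible complex representations of a finite group equals its number of conjugacy classes. For a direct product, #classes(G x H) = #classes(G) * #classes(H). Z/3Z has 3 classes (abelian), D_10 has 8 classes, so 3 * 8 = 24, so Z/3Z x D_10 (order 60) has exactly 24 irreducible complex representations.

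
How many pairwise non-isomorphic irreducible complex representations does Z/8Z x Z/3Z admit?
24

Explanation: The number of irreducible complex representations of a finite group equals its number of conjugacy classes. Z/8Z x Z/3Z is abelian of order 24, so every element is its own conjugacy class: 24 classes, so Z/8Z x Z/3Z (order 24) has exactly 24 irreducible complex representations.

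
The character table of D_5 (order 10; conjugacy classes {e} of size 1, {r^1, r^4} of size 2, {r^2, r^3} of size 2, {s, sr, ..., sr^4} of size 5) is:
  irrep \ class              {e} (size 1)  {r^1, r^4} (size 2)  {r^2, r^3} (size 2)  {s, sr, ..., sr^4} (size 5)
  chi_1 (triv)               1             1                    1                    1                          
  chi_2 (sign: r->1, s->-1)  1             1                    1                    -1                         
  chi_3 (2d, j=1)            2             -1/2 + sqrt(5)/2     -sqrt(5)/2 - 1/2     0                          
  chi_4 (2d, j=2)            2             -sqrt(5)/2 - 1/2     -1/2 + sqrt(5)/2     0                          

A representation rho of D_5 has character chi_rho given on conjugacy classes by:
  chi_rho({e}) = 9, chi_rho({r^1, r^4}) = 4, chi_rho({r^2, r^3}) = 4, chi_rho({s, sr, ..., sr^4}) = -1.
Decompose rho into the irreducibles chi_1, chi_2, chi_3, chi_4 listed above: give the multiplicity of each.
Multiplicities: chi_1: 2, chi_2: 3, chi_3: 1, chi_4: 1.

Solution. Use <chi_rho, chi> = (1/|G|) sum_C |C| * chi_rho(C) * conj(chi(C)) with |G| = 10 for each irreducible chi in the table:
  <chi_rho, chi_1> = (1/10)[1*(9)*conj(1) + 2*(4)*conj(1) + 2*(4)*conj(1) + 5*(-1)*conj(1)]
      = (1/10)[(9) + (8) + (8) + (-5)] = 20/10 = 2
  <chi_rho, chi_2> = (1/10)[1*(9)*conj(1) + 2*(4)*conj(1) + 2*(4)*conj(1) + 5*(-1)*conj(-1)]
      = (1/10)[(9) + (8) + (8) + (5)] = 30/10 = 3
  <chi_rho, chi_3> = (1/10)[1*(9)*conj(2) + 2*(4)*conj(-1/2 + sqrt(5)/2) + 2*(4)*conj(-sqrt(5)/2 - 1/2) + 5*(-1)*conj(0)]
      = (1/10)[(18) + (-4 + 4*sqrt(5)) + (-4*sqrt(5) - 4) + (0)] = 10/10 = 1
  <chi_rho, chi_4> = (1/10)[1*(9)*conj(2) + 2*(4)*conj(-sqrt(5)/2 - 1/2) + 2*(4)*conj(-1/2 + sqrt(5)/2) + 5*(-1)*conj(0)]
      = (1/10)[(18) + (-4*sqrt(5) - 4) + (-4 + 4*sqrt(5)) + (0)] = 10/10 = 1
Dimension check: dim(rho) = sum (mult * dim) = 2*1 + 3*1 + 1*2 + 1*2 = 9 = chi_rho(e) = 9.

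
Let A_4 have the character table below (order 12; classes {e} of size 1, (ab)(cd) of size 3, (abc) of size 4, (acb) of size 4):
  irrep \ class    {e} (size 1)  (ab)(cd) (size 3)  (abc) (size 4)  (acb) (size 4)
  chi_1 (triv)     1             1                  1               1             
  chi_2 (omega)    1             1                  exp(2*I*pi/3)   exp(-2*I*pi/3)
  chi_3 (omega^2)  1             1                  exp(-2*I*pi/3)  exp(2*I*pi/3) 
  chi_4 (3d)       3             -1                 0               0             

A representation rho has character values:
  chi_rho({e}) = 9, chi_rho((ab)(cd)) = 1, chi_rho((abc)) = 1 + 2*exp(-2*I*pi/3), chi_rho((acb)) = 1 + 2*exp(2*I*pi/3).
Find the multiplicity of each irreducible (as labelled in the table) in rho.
Multiplicities: chi_1: 1, chi_2: 0, chi_3: 2, chi_4: 2.

Explanation: Use <chi_rho, chi> = (1/|G|) sum_C |C| * chi_rho(C) * conj(chi(C)) with |G| = 12 for each irreducible chi in the table:
  <chi_rho, chi_1> = (1/12)[1*(9)*conj(1) + 3*(1)*conj(1) + 4*(1 + 2*exp(-2*I*pi/3))*conj(1) + 4*(1 + 2*exp(2*I*pi/3))*conj(1)]
      = (1/12)[(9) + (3) + (4 + 8*exp(-2*I*pi/3)) + (4 + 8*exp(2*I*pi/3))] = 12/12 = 1
  <chi_rho, chi_2> = (1/12)[1*(9)*conj(1) + 3*(1)*conj(1) + 4*(1 + 2*exp(-2*I*pi/3))*conj(exp(2*I*pi/3)) + 4*(1 + 2*exp(2*I*pi/3))*conj(exp(-2*I*pi/3))]
      = (1/12)[(9) + (3) + (4*exp(-2*I*pi/3) + 8*exp(2*I*pi/3)) + (8*exp(-2*I*pi/3) + 4*exp(2*I*pi/3))] = 0/12 = 0
  <chi_rho, chi_3> = (1/12)[1*(9)*conj(1) + 3*(1)*conj(1) + 4*(1 + 2*exp(-2*I*pi/3))*conj(exp(-2*I*pi/3)) + 4*(1 + 2*exp(2*I*pi/3))*conj(exp(2*I*pi/3))]
      = (1/12)[(9) + (3) + (8 + 4*exp(2*I*pi/3)) + (8 + 4*exp(-2*I*pi/3))] = 24/12 = 2
  <chi_rho, chi_4> = (1/12)[1*(9)*conj(3) + 3*(1)*conj(-1) + 4*(1 + 2*exp(-2*I*pi/3))*conj(0) + 4*(1 + 2*exp(2*I*pi/3))*conj(0)]
      = (1/12)[(27) + (-3) + (0) + (0)] = 24/12 = 2
(Exp terms are combined using exp(i*s)*conj(exp(i*t)) = exp(i*(s-t)), and sums of them are collapsed using the identity that for every m > 1 the m distinct m-th roots of unity sum to 0, e.g. 1 + exp(2*I*pi/3) + exp(-2*I*pi/3) = 0.)
Dimension check: dim(rho) = sum (mult * dim) = 1*1 + 0*1 + 2*1 + 2*3 = 9 = chi_rho(e) = 9.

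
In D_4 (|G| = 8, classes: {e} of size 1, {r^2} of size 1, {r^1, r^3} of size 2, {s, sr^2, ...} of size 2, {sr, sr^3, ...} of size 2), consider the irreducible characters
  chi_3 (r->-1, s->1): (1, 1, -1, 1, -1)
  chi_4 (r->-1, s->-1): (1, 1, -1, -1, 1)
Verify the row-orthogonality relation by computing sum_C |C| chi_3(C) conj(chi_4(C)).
Sum = 0; so <chi_3, chi_4> = 0 (distinct irreducibles are orthogonal).

Solution. Compute term by term over conjugacy classes (|C| * chi_3(C) * conj(chi_4(C))):
  1*(1)*conj(1) + 1*(1)*conj(1) + 2*(-1)*conj(-1) + 2*(1)*conj(-1) + 2*(-1)*conj(1)
  = (1) + (1) + (2) + (-2) + (-2)
  = 0.
Dividing by |G| = 8 gives 0/8 = 0, matching the row-orthogonality relation <chi_3, chi_4> = [chi_3 = chi_4].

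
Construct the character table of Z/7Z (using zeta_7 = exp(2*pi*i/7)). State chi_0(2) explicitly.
Character table of Z/7Z (irreps indexed chi_0,...,chi_6 with chi_k(m) = zeta_7^(k*m), zeta_7 = exp(2*pi*i/7)):
  irrep \ class  {0} (size 1)  {1} (size 1)    {2} (size 1)    {3} (size 1)    {4} (size 1)    {5} (size 1)    {6} (size 1)  
  chi_0          1             1               1               1               1               1               1             
  chi_1          1             exp(2*I*pi/7)   exp(4*I*pi/7)   exp(6*I*pi/7)   exp(-6*I*pi/7)  exp(-4*I*pi/7)  exp(-2*I*pi/7)
  chi_2          1             exp(4*I*pi/7)   exp(-6*I*pi/7)  exp(-2*I*pi/7)  exp(2*I*pi/7)   exp(6*I*pi/7)   exp(-4*I*pi/7)
  chi_3          1             exp(6*I*pi/7)   exp(-2*I*pi/7)  exp(4*I*pi/7)   exp(-4*I*pi/7)  exp(2*I*pi/7)   exp(-6*I*pi/7)
  chi_4          1             exp(-6*I*pi/7)  exp(2*I*pi/7)   exp(-4*I*pi/7)  exp(4*I*pi/7)   exp(-2*I*pi/7)  exp(6*I*pi/7) 
  chi_5          1             exp(-4*I*pi/7)  exp(6*I*pi/7)   exp(2*I*pi/7)   exp(-2*I*pi/7)  exp(-6*I*pi/7)  exp(4*I*pi/7) 
  chi_6          1             exp(-2*I*pi/7)  exp(-4*I*pi/7)  exp(-6*I*pi/7)  exp(6*I*pi/7)   exp(4*I*pi/7)   exp(2*I*pi/7) 

Spot check: chi_0(2) = zeta_7^(0*2) = zeta_7^0 = 1.

Argument: Z/7Z is abelian, so all 7 irreducible complex representations are 1-dimensional. They are given by chi_k(m) = zeta_7^(k*m) for k = 0,...,6. Row orthogonality: sum_m chi_k(m) conj(chi_l(m)) = 7 * [k = l].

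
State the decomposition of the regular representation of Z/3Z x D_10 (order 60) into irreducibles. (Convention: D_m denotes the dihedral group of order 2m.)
Each irreducible V_i of dimension d_i appears with multiplicity d_i, i.e. rho_reg = (direct sum over all irreducibles V_i) d_i V_i. The irreducible dimensions for Z/3Z x D_10 are 1, 1, 1, 1, 1, 1, 1, 1, 1, 1, 1, 1, 2, 2, 2, 2, 2, 2, 2, 2, 2, 2, 2, 2: 12 irreducibles of dimension 1, each with multiplicity 1; 12 irreducibles of dimension 2, each with multiplicity 2. Total dimension 12*1*1 + 12*2*2 = 60 = |G|.

Justification: General theorem: in the regular representation of a finite group G, each irreducible appears with multiplicity equal to its dimension. Check: dim(rho_reg) = sum d_i^2 = 1 + 1 + 1 + 1 + 1 + 1 + 1 + 1 + 1 + 1 + 1 + 1 + 4 + 4 + 4 + 4 + 4 + 4 + 4 + 4 + 4 + 4 + 4 + 4 = 60 = |G|.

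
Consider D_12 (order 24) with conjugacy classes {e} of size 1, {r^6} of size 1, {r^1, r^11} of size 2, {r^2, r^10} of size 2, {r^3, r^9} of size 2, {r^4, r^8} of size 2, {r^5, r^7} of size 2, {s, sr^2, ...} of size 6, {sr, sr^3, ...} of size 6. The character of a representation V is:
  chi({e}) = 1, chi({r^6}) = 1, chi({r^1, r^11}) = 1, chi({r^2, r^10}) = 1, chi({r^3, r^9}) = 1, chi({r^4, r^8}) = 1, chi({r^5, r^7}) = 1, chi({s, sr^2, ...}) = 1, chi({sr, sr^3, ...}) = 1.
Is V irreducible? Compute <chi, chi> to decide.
Irreducible: <chi, chi> = 1.

Solution. <chi, chi> = (1/|G|) sum_C |C| * |chi(C)|^2 = (1/24)[1*|1|^2 + 1*|1|^2 + 2*|1|^2 + 2*|1|^2 + 2*|1|^2 + 2*|1|^2 + 2*|1|^2 + 6*|1|^2 + 6*|1|^2]
  = (1/24)[(1) + (1) + (2) + (2) + (2) + (2) + (2) + (6) + (6)] = 24/24 = 1.
A character is irreducible iff <chi, chi> = 1, so this representation is irreducible.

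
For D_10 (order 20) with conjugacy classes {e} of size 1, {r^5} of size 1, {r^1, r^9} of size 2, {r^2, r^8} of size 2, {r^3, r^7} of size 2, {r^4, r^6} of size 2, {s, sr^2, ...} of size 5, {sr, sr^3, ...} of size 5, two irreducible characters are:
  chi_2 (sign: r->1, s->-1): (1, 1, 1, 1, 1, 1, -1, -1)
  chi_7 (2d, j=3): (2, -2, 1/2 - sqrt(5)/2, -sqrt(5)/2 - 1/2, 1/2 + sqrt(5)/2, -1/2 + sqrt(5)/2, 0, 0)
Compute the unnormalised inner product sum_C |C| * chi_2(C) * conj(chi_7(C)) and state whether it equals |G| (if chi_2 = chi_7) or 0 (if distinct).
Sum = 0; so <chi_2, chi_7> = 0 (distinct irreducibles are orthogonal).

Justification: Compute term by term over conjugacy classes (|C| * chi_2(C) * conj(chi_7(C))):
  1*(1)*conj(2) + 1*(1)*conj(-2) + 2*(1)*conj(1/2 - sqrt(5)/2) + 2*(1)*conj(-sqrt(5)/2 - 1/2) + 2*(1)*conj(1/2 + sqrt(5)/2) + 2*(1)*conj(-1/2 + sqrt(5)/2) + 5*(-1)*conj(0) + 5*(-1)*conj(0)
  = (2) + (-2) + (1 - sqrt(5)) + (-sqrt(5) - 1) + (1 + sqrt(5)) + (-1 + sqrt(5)) + (0) + (0)
  = 0.
Dividing by |G| = 20 gives 0/20 = 0, matching the row-orthogonality relation <chi_2, chi_7> = [chi_2 = chi_7].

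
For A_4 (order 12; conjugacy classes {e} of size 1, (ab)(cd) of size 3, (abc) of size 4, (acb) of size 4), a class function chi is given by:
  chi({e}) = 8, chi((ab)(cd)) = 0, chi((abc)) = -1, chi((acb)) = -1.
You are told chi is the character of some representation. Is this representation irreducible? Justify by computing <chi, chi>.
Not irreducible (reducible): <chi, chi> = 6 > 1.

Reasoning: <chi, chi> = (1/|G|) sum_C |C| * |chi(C)|^2 = (1/12)[1*|8|^2 + 3*|0|^2 + 4*|-1|^2 + 4*|-1|^2]
  = (1/12)[(64) + (0) + (4) + (4)] = 72/12 = 6.
(Exp terms are combined using exp(i*s)*conj(exp(i*t)) = exp(i*(s-t)), and sums of them are collapsed using the identity that for every m > 1 the m distinct m-th roots of unity sum to 0, e.g. 1 + exp(2*I*pi/3) + exp(-2*I*pi/3) = 0.)
A character is irreducible iff <chi, chi> = 1, so this representation is reducible.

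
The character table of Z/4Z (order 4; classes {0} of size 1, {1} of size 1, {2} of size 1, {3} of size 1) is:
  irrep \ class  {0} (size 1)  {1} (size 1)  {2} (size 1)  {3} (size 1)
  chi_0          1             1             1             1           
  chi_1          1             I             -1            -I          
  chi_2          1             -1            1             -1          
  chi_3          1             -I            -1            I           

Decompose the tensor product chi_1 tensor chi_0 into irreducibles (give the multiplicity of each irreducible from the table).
chi_1 tensor chi_0 = chi_1 (all other irreducibles have multiplicity 0).

Working: The character of a tensor product is the pointwise product (chi_1 * chi_0)(C) = chi_1(C) * chi_0(C):
  {0}: (1)*(1), {1}: (I)*(1), {2}: (-1)*(1), {3}: (-I)*(1)
so (chi_1 * chi_0) takes values
  {0} -> 1, {1} -> I, {2} -> -1, {3} -> -I.
Now take the inner product of this character with each irreducible chi from the table, <chi_1*chi_0, chi> = (1/4) sum_C |C| (chi_1*chi_0)(C) conj(chi(C)):
  <chi_1*chi_0, chi_0> = (1/4)[1*(1)*conj(1) + 1*(I)*conj(1) + 1*(-1)*conj(1) + 1*(-I)*conj(1)]
      = (1/4)[(1) + (I) + (-1) + (-I)] = 0/4 = 0
  <chi_1*chi_0, chi_1> = (1/4)[1*(1)*conj(1) + 1*(I)*conj(I) + 1*(-1)*conj(-1) + 1*(-I)*conj(-I)]
      = (1/4)[(1) + (1) + (1) + (1)] = 4/4 = 1
  <chi_1*chi_0, chi_2> = (1/4)[1*(1)*conj(1) + 1*(I)*conj(-1) + 1*(-1)*conj(1) + 1*(-I)*conj(-1)]
      = (1/4)[(1) + (-I) + (-1) + (I)] = 0/4 = 0
  <chi_1*chi_0, chi_3> = (1/4)[1*(1)*conj(1) + 1*(I)*conj(-I) + 1*(-1)*conj(-1) + 1*(-I)*conj(I)]
      = (1/4)[(1) + (-1) + (1) + (-1)] = 0/4 = 0
(Exp terms are combined using exp(i*s)*conj(exp(i*t)) = exp(i*(s-t)), and sums of them are collapsed using the identity that for every m > 1 the m distinct m-th roots of unity sum to 0, e.g. 1 + exp(2*I*pi/3) + exp(-2*I*pi/3) = 0.)
Hence the multiplicities are chi_1: 1. Dimension check: dim(chi_1)*dim(chi_0) = 1*1 = 1 and sum (mult * dim) = 1*1 = 1.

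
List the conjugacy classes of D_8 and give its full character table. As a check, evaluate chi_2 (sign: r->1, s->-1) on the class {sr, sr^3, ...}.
Conjugacy classes: {e} of size 1, {r^4} of size 1, {r^1, r^7} of size 2, {r^2, r^6} of size 2, {r^3, r^5} of size 2, {s, sr^2, ...} of size 4, {sr, sr^3, ...} of size 4.
Character table:
  irrep \ class              {e} (size 1)  {r^4} (size 1)  {r^1, r^7} (size 2)  {r^2, r^6} (size 2)  {r^3, r^5} (size 2)  {s, sr^2, ...} (size 4)  {sr, sr^3, ...} (size 4)
  chi_1 (triv)               1             1               1                    1                    1                    1                        1                       
  chi_2 (sign: r->1, s->-1)  1             1               1                    1                    1                    -1                       -1                      
  chi_3 (r->-1, s->1)        1             1               -1                   1                    -1                   1                        -1                      
  chi_4 (r->-1, s->-1)       1             1               -1                   1                    -1                   -1                       1                       
  chi_5 (2d, j=1)            2             -2              sqrt(2)              0                    -sqrt(2)             0                        0                       
  chi_6 (2d, j=2)            2             2               0                    -2                   0                    0                        0                       
  chi_7 (2d, j=3)            2             -2              -sqrt(2)             0                    sqrt(2)              0                        0                       

Spot check: chi_2 (sign: r->1, s->-1) on {sr, sr^3, ...} = -1.

Details: D_8 has order 2*8 = 16 with 7 conjugacy classes, hence 7 irreducibles. Sum of squared dims 1 + 1 + 1 + 1 + 4 + 4 + 4 = 16 = |G|. Linear characters come from the abelianisation; the 2-dimensional irreps have character r^k -> 2*cos(2*pi*j*k/8), reflections -> 0.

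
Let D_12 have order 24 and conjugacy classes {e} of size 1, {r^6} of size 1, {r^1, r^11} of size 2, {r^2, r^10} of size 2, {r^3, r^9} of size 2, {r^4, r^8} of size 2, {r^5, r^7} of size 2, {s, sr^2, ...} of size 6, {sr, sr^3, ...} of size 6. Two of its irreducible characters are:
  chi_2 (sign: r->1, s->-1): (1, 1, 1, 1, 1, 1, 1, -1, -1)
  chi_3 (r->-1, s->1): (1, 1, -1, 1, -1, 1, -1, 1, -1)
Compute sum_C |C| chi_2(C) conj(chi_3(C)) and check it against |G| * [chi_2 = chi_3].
Sum = 0; so <chi_2, chi_3> = 0 (distinct irreducibles are orthogonal).

Argument: Compute term by term over conjugacy classes (|C| * chi_2(C) * conj(chi_3(C))):
  1*(1)*conj(1) + 1*(1)*conj(1) + 2*(1)*conj(-1) + 2*(1)*conj(1) + 2*(1)*conj(-1) + 2*(1)*conj(1) + 2*(1)*conj(-1) + 6*(-1)*conj(1) + 6*(-1)*conj(-1)
  = (1) + (1) + (-2) + (2) + (-2) + (2) + (-2) + (-6) + (6)
  = 0.
Dividing by |G| = 24 gives 0/24 = 0, matching the row-orthogonality relation <chi_2, chi_3> = [chi_2 = chi_3].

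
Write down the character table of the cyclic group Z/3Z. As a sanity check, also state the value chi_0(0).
Character table of Z/3Z (irreps indexed chi_0,...,chi_2 with chi_k(m) = zeta_3^(k*m), zeta_3 = exp(2*pi*i/3)):
  irrep \ class  {0} (size 1)  {1} (size 1)    {2} (size 1)  
  chi_0          1             1               1             
  chi_1          1             exp(2*I*pi/3)   exp(-2*I*pi/3)
  chi_2          1             exp(-2*I*pi/3)  exp(2*I*pi/3) 

Spot check: chi_0(0) = zeta_3^(0*0) = zeta_3^0 = 1.

Argument: Z/3Z is abelian, so all 3 irreducible complex representations are 1-dimensional. They are given by chi_k(m) = zeta_3^(k*m) for k = 0,...,2. Row orthogonality: sum_m chi_k(m) conj(chi_l(m)) = 3 * [k = l].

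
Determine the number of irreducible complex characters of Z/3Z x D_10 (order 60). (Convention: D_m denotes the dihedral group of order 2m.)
24

Justification: The number of irreducible complex representations of a finite group equals its number of conjugacy classes. For a direct product, #classes(G x H) = #classes(G) * #classes(H). Z/3Z has 3 classes (abelian), D_10 has 8 classes, so 3 * 8 = 24, so Z/3Z x D_10 (order 60) has exactly 24 irreducible complex representations.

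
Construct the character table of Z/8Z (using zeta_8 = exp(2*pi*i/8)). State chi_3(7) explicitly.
Character table of Z/8Z (irreps indexed chi_0,...,chi_7 with chi_k(m) = zeta_8^(k*m), zeta_8 = exp(2*pi*i/8)):
  irrep \ class  {0} (size 1)  {1} (size 1)    {2} (size 1)  {3} (size 1)    {4} (size 1)  {5} (size 1)    {6} (size 1)  {7} (size 1)  
  chi_0          1             1               1             1               1             1               1             1             
  chi_1          1             exp(I*pi/4)     I             exp(3*I*pi/4)   -1            exp(-3*I*pi/4)  -I            exp(-I*pi/4)  
  chi_2          1             I               -1            -I              1             I               -1            -I            
  chi_3          1             exp(3*I*pi/4)   -I            exp(I*pi/4)     -1            exp(-I*pi/4)    I             exp(-3*I*pi/4)
  chi_4          1             -1              1             -1              1             -1              1             -1            
  chi_5          1             exp(-3*I*pi/4)  I             exp(-I*pi/4)    -1            exp(I*pi/4)     -I            exp(3*I*pi/4) 
  chi_6          1             -I              -1            I               1             -I              -1            I             
  chi_7          1             exp(-I*pi/4)    -I            exp(-3*I*pi/4)  -1            exp(3*I*pi/4)   I             exp(I*pi/4)   

Spot check: chi_3(7) = zeta_8^(3*7) = zeta_8^21 = exp(-3*I*pi/4).

Solution. Z/8Z is abelian, so all 8 irreducible complex representations are 1-dimensional. They are given by chi_k(m) = zeta_8^(k*m) for k = 0,...,7. Row orthogonality: sum_m chi_k(m) conj(chi_l(m)) = 8 * [k = l].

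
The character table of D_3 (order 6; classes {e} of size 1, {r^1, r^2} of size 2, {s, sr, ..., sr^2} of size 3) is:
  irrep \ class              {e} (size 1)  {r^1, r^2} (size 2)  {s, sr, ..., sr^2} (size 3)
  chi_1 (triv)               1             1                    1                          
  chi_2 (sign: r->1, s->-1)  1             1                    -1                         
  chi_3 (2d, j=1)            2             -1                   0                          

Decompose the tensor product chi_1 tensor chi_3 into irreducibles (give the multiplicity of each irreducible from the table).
chi_1 tensor chi_3 = chi_3 (all other irreducibles have multiplicity 0).

Derivation: The character of a tensor product is the pointwise product (chi_1 * chi_3)(C) = chi_1(C) * chi_3(C):
  {e}: (1)*(2), {r^1, r^2}: (1)*(-1), {s, sr, ..., sr^2}: (1)*(0)
so (chi_1 * chi_3) takes values
  {e} -> 2, {r^1, r^2} -> -1, {s, sr, ..., sr^2} -> 0.
Now take the inner product of this character with each irreducible chi from the table, <chi_1*chi_3, chi> = (1/6) sum_C |C| (chi_1*chi_3)(C) conj(chi(C)):
  <chi_1*chi_3, chi_1> = (1/6)[1*(2)*conj(1) + 2*(-1)*conj(1) + 3*(0)*conj(1)]
      = (1/6)[(2) + (-2) + (0)] = 0/6 = 0
  <chi_1*chi_3, chi_2> = (1/6)[1*(2)*conj(1) + 2*(-1)*conj(1) + 3*(0)*conj(-1)]
      = (1/6)[(2) + (-2) + (0)] = 0/6 = 0
  <chi_1*chi_3, chi_3> = (1/6)[1*(2)*conj(2) + 2*(-1)*conj(-1) + 3*(0)*conj(0)]
      = (1/6)[(4) + (2) + (0)] = 6/6 = 1
Hence the multiplicities are chi_3: 1. Dimension check: dim(chi_1)*dim(chi_3) = 1*2 = 2 and sum (mult * dim) = 1*2 = 2.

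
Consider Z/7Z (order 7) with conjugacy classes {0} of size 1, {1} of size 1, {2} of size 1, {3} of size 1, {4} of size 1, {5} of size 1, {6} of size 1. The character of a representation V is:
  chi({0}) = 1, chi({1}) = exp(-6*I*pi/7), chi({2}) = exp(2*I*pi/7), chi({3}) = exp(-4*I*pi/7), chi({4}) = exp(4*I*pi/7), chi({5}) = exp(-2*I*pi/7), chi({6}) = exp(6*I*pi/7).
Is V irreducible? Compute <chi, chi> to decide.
Irreducible: <chi, chi> = 1.

Working: <chi, chi> = (1/|G|) sum_C |C| * |chi(C)|^2 = (1/7)[1*|1|^2 + 1*|exp(-6*I*pi/7)|^2 + 1*|exp(2*I*pi/7)|^2 + 1*|exp(-4*I*pi/7)|^2 + 1*|exp(4*I*pi/7)|^2 + 1*|exp(-2*I*pi/7)|^2 + 1*|exp(6*I*pi/7)|^2]
  = (1/7)[(1) + (1) + (1) + (1) + (1) + (1) + (1)] = 7/7 = 1.
(Exp terms are combined using exp(i*s)*conj(exp(i*t)) = exp(i*(s-t)), and sums of them are collapsed using the identity that for every m > 1 the m distinct m-th roots of unity sum to 0, e.g. 1 + exp(2*I*pi/3) + exp(-2*I*pi/3) = 0.)
A character is irreducible iff <chi, chi> = 1, so this representation is irreducible.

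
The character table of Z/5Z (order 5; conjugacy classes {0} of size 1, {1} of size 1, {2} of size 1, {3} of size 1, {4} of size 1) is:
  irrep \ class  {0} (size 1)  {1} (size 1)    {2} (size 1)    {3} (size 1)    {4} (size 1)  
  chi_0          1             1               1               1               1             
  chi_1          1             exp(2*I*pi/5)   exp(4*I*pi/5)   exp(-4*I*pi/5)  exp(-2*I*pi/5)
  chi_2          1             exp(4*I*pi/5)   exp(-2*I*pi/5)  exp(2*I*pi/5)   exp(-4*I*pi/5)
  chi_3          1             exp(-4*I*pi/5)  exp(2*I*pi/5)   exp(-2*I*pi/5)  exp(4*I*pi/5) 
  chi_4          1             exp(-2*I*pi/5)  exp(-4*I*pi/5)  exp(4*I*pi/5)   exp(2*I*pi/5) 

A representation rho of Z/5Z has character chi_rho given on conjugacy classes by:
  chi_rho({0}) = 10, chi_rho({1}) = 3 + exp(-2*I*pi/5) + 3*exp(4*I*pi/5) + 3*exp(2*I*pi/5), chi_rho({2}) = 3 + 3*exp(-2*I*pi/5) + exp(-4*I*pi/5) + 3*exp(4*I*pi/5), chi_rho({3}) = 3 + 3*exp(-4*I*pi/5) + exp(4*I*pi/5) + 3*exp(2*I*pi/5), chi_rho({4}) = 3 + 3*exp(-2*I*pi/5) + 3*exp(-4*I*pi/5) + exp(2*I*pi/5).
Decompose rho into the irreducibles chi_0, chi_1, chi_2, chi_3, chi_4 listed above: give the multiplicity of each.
Multiplicities: chi_0: 3, chi_1: 3, chi_2: 3, chi_3: 0, chi_4: 1.

Justification: Use <chi_rho, chi> = (1/|G|) sum_C |C| * chi_rho(C) * conj(chi(C)) with |G| = 5 for each irreducible chi in the table:
  <chi_rho, chi_0> = (1/5)[1*(10)*conj(1) + 1*(3 + exp(-2*I*pi/5) + 3*exp(4*I*pi/5) + 3*exp(2*I*pi/5))*conj(1) + 1*(3 + 3*exp(-2*I*pi/5) + exp(-4*I*pi/5) + 3*exp(4*I*pi/5))*conj(1) + 1*(3 + 3*exp(-4*I*pi/5) + exp(4*I*pi/5) + 3*exp(2*I*pi/5))*conj(1) + 1*(3 + 3*exp(-2*I*pi/5) + 3*exp(-4*I*pi/5) + exp(2*I*pi/5))*conj(1)]
      = (1/5)[(10) + (3 + exp(-2*I*pi/5) + 3*exp(4*I*pi/5) + 3*exp(2*I*pi/5)) + (3 + 3*exp(-2*I*pi/5) + exp(-4*I*pi/5) + 3*exp(4*I*pi/5)) + (3 + 3*exp(-4*I*pi/5) + exp(4*I*pi/5) + 3*exp(2*I*pi/5)) + (3 + 3*exp(-2*I*pi/5) + 3*exp(-4*I*pi/5) + exp(2*I*pi/5))] = 15/5 = 3
  <chi_rho, chi_1> = (1/5)[1*(10)*conj(1) + 1*(3 + exp(-2*I*pi/5) + 3*exp(4*I*pi/5) + 3*exp(2*I*pi/5))*conj(exp(2*I*pi/5)) + 1*(3 + 3*exp(-2*I*pi/5) + exp(-4*I*pi/5) + 3*exp(4*I*pi/5))*conj(exp(4*I*pi/5)) + 1*(3 + 3*exp(-4*I*pi/5) + exp(4*I*pi/5) + 3*exp(2*I*pi/5))*conj(exp(-4*I*pi/5)) + 1*(3 + 3*exp(-2*I*pi/5) + 3*exp(-4*I*pi/5) + exp(2*I*pi/5))*conj(exp(-2*I*pi/5))]
      = (1/5)[(10) + (3 + 3*exp(-2*I*pi/5) + exp(-4*I*pi/5) + 3*exp(2*I*pi/5)) + (3 + 3*exp(-4*I*pi/5) + exp(2*I*pi/5) + 3*exp(4*I*pi/5)) + (3 + 3*exp(-4*I*pi/5) + exp(-2*I*pi/5) + 3*exp(4*I*pi/5)) + (3 + 3*exp(-2*I*pi/5) + exp(4*I*pi/5) + 3*exp(2*I*pi/5))] = 15/5 = 3
  <chi_rho, chi_2> = (1/5)[1*(10)*conj(1) + 1*(3 + exp(-2*I*pi/5) + 3*exp(4*I*pi/5) + 3*exp(2*I*pi/5))*conj(exp(4*I*pi/5)) + 1*(3 + 3*exp(-2*I*pi/5) + exp(-4*I*pi/5) + 3*exp(4*I*pi/5))*conj(exp(-2*I*pi/5)) + 1*(3 + 3*exp(-4*I*pi/5) + exp(4*I*pi/5) + 3*exp(2*I*pi/5))*conj(exp(2*I*pi/5)) + 1*(3 + 3*exp(-2*I*pi/5) + 3*exp(-4*I*pi/5) + exp(2*I*pi/5))*conj(exp(-4*I*pi/5))]
      = (1/5)[(10) + (3 + 3*exp(-2*I*pi/5) + 3*exp(-4*I*pi/5) + exp(4*I*pi/5)) + (3 + 3*exp(-4*I*pi/5) + exp(-2*I*pi/5) + 3*exp(2*I*pi/5)) + (3 + 3*exp(-2*I*pi/5) + exp(2*I*pi/5) + 3*exp(4*I*pi/5)) + (3 + exp(-4*I*pi/5) + 3*exp(4*I*pi/5) + 3*exp(2*I*pi/5))] = 15/5 = 3
  <chi_rho, chi_3> = (1/5)[1*(10)*conj(1) + 1*(3 + exp(-2*I*pi/5) + 3*exp(4*I*pi/5) + 3*exp(2*I*pi/5))*conj(exp(-4*I*pi/5)) + 1*(3 + 3*exp(-2*I*pi/5) + exp(-4*I*pi/5) + 3*exp(4*I*pi/5))*conj(exp(2*I*pi/5)) + 1*(3 + 3*exp(-4*I*pi/5) + exp(4*I*pi/5) + 3*exp(2*I*pi/5))*conj(exp(-2*I*pi/5)) + 1*(3 + 3*exp(-2*I*pi/5) + 3*exp(-4*I*pi/5) + exp(2*I*pi/5))*conj(exp(4*I*pi/5))]
      = (1/5)[(10) + (3*exp(-2*I*pi/5) + 3*exp(-4*I*pi/5) + exp(2*I*pi/5) + 3*exp(4*I*pi/5)) + (3*exp(-2*I*pi/5) + 3*exp(-4*I*pi/5) + exp(4*I*pi/5) + 3*exp(2*I*pi/5)) + (3*exp(-2*I*pi/5) + exp(-4*I*pi/5) + 3*exp(4*I*pi/5) + 3*exp(2*I*pi/5)) + (3*exp(-4*I*pi/5) + exp(-2*I*pi/5) + 3*exp(4*I*pi/5) + 3*exp(2*I*pi/5))] = 0/5 = 0
  <chi_rho, chi_4> = (1/5)[1*(10)*conj(1) + 1*(3 + exp(-2*I*pi/5) + 3*exp(4*I*pi/5) + 3*exp(2*I*pi/5))*conj(exp(-2*I*pi/5)) + 1*(3 + 3*exp(-2*I*pi/5) + exp(-4*I*pi/5) + 3*exp(4*I*pi/5))*conj(exp(-4*I*pi/5)) + 1*(3 + 3*exp(-4*I*pi/5) + exp(4*I*pi/5) + 3*exp(2*I*pi/5))*conj(exp(4*I*pi/5)) + 1*(3 + 3*exp(-2*I*pi/5) + 3*exp(-4*I*pi/5) + exp(2*I*pi/5))*conj(exp(2*I*pi/5))]
      = (1/5)[(10) + (1 + 3*exp(-4*I*pi/5) + 3*exp(4*I*pi/5) + 3*exp(2*I*pi/5)) + (1 + 3*exp(-2*I*pi/5) + 3*exp(4*I*pi/5) + 3*exp(2*I*pi/5)) + (1 + 3*exp(-2*I*pi/5) + 3*exp(-4*I*pi/5) + 3*exp(2*I*pi/5)) + (1 + 3*exp(-2*I*pi/5) + 3*exp(-4*I*pi/5) + 3*exp(4*I*pi/5))] = 5/5 = 1
(Exp terms are combined using exp(i*s)*conj(exp(i*t)) = exp(i*(s-t)), and sums of them are collapsed using the identity that for every m > 1 the m distinct m-th roots of unity sum to 0, e.g. 1 + exp(2*I*pi/3) + exp(-2*I*pi/3) = 0.)
Dimension check: dim(rho) = sum (mult * dim) = 3*1 + 3*1 + 3*1 + 0*1 + 1*1 = 10 = chi_rho(e) = 10.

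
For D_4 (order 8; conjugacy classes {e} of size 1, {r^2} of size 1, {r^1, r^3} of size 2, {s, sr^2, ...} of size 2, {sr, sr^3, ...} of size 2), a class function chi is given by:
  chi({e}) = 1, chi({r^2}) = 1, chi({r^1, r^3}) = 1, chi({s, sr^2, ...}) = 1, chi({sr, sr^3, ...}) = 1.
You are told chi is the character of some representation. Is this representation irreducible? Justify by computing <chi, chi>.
Irreducible: <chi, chi> = 1.

Solution. <chi, chi> = (1/|G|) sum_C |C| * |chi(C)|^2 = (1/8)[1*|1|^2 + 1*|1|^2 + 2*|1|^2 + 2*|1|^2 + 2*|1|^2]
  = (1/8)[(1) + (1) + (2) + (2) + (2)] = 8/8 = 1.
A character is irreducible iff <chi, chi> = 1, so this representation is irreducible.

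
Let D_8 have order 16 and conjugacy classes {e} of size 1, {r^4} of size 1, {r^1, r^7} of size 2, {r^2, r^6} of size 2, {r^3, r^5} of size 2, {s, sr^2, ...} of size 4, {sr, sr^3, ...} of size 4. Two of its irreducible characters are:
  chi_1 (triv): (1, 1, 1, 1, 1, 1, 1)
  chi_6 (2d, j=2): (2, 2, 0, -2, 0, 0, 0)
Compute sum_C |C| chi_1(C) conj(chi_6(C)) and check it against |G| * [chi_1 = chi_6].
Sum = 0; so <chi_1, chi_6> = 0 (distinct irreducibles are orthogonal).

Derivation: Compute term by term over conjugacy classes (|C| * chi_1(C) * conj(chi_6(C))):
  1*(1)*conj(2) + 1*(1)*conj(2) + 2*(1)*conj(0) + 2*(1)*conj(-2) + 2*(1)*conj(0) + 4*(1)*conj(0) + 4*(1)*conj(0)
  = (2) + (2) + (0) + (-4) + (0) + (0) + (0)
  = 0.
Dividing by |G| = 16 gives 0/16 = 0, matching the row-orthogonality relation <chi_1, chi_6> = [chi_1 = chi_6].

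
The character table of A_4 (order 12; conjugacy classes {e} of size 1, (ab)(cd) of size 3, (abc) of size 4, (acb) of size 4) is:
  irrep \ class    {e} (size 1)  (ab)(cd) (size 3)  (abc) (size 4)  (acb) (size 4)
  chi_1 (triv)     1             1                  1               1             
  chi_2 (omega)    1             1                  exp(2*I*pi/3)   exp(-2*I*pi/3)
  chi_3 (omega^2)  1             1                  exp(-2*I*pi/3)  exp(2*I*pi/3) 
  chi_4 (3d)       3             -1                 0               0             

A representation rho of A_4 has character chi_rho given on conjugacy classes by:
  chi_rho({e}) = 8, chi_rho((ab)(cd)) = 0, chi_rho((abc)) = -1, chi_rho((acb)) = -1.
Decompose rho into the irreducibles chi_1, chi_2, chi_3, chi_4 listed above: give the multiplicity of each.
Multiplicities: chi_1: 0, chi_2: 1, chi_3: 1, chi_4: 2.

Derivation: Use <chi_rho, chi> = (1/|G|) sum_C |C| * chi_rho(C) * conj(chi(C)) with |G| = 12 for each irreducible chi in the table:
  <chi_rho, chi_1> = (1/12)[1*(8)*conj(1) + 3*(0)*conj(1) + 4*(-1)*conj(1) + 4*(-1)*conj(1)]
      = (1/12)[(8) + (0) + (-4) + (-4)] = 0/12 = 0
  <chi_rho, chi_2> = (1/12)[1*(8)*conj(1) + 3*(0)*conj(1) + 4*(-1)*conj(exp(2*I*pi/3)) + 4*(-1)*conj(exp(-2*I*pi/3))]
      = (1/12)[(8) + (0) + (4 + 4*exp(2*I*pi/3)) + (4 + 4*exp(-2*I*pi/3))] = 12/12 = 1
  <chi_rho, chi_3> = (1/12)[1*(8)*conj(1) + 3*(0)*conj(1) + 4*(-1)*conj(exp(-2*I*pi/3)) + 4*(-1)*conj(exp(2*I*pi/3))]
      = (1/12)[(8) + (0) + (4 + 4*exp(-2*I*pi/3)) + (4 + 4*exp(2*I*pi/3))] = 12/12 = 1
  <chi_rho, chi_4> = (1/12)[1*(8)*conj(3) + 3*(0)*conj(-1) + 4*(-1)*conj(0) + 4*(-1)*conj(0)]
      = (1/12)[(24) + (0) + (0) + (0)] = 24/12 = 2
(Exp terms are combined using exp(i*s)*conj(exp(i*t)) = exp(i*(s-t)), and sums of them are collapsed using the identity that for every m > 1 the m distinct m-th roots of unity sum to 0, e.g. 1 + exp(2*I*pi/3) + exp(-2*I*pi/3) = 0.)
Dimension check: dim(rho) = sum (mult * dim) = 0*1 + 1*1 + 1*1 + 2*3 = 8 = chi_rho(e) = 8.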